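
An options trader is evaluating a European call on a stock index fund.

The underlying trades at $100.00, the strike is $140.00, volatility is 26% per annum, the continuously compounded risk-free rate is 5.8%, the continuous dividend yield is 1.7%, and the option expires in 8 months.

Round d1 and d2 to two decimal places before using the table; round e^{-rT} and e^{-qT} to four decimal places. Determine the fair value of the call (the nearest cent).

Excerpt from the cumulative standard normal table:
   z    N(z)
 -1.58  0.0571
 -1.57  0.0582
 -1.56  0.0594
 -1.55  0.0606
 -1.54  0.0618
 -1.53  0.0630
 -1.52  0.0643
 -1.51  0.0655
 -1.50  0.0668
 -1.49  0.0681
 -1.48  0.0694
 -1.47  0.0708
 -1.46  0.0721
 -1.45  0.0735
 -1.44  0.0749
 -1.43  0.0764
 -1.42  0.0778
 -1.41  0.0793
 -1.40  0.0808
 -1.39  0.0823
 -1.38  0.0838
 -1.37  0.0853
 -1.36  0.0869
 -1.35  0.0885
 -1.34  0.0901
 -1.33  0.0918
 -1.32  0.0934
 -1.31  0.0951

$0.75

T = 0.6667;  σ√T = 0.2123
d₁ = [ln(100/140) + (0.058 − 0.017 + ½·0.26²)·0.6667] / (σ√T) = (-0.3365 + 0.0499) / 0.2123 = -1.3501 ⇒ -1.35
d₂ = -1.3501 − 0.2123 = -1.5624 ⇒ -1.56
exp(−qT) = exp(−0.017·0.6667) = 0.9887;  exp(−rT) = exp(−0.058·0.6667) = 0.9621
C = 100·0.9887·N(-1.35) − 140·0.9621·N(-1.56) = 100·0.9887·0.0885 − 140·0.9621·0.0594 = 8.7500 − 8.0008 = 0.7492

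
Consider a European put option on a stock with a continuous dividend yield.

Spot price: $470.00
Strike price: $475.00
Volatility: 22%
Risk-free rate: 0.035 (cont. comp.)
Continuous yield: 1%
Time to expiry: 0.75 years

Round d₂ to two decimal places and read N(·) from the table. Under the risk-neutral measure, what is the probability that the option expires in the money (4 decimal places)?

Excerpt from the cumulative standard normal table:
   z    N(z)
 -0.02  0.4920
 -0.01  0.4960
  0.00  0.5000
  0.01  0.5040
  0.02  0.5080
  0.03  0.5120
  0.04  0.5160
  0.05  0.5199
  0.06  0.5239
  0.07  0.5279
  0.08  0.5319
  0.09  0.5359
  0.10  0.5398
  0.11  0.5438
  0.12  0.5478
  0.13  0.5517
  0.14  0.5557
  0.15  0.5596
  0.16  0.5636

σ√T = 0.22 × 0.8660 = 0.1905
ln(S/K) + (r − q + σ²/2)T = ln(470/475) + (0.035 − 0.01 + 0.22²/2)·0.75 = -0.0106 + 0.0369 = 0.0263
d₁ = 0.0263 / 0.1905 = 0.1381 ≈ 0.14
d₂ = d₁ − σ√T = 0.1381 − 0.1905 = -0.0524 ≈ -0.05
Risk-neutral Pr[S_T < K] = N(−d₂) = N(0.05) = 0.5199

0.5199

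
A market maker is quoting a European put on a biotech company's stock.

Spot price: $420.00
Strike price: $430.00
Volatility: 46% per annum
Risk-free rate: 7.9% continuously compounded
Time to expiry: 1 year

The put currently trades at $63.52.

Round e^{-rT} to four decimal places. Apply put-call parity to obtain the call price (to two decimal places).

e^(−rT) = e^(−0.079·1) = 0.9240
Put-call parity: C − P = S − K·e^(−rT) = 420 − 430·0.9240 = 420 − 397.3200 = 22.6800
C = P + (C − P) = 63.52 + (22.6800) = 86.2000

$86.20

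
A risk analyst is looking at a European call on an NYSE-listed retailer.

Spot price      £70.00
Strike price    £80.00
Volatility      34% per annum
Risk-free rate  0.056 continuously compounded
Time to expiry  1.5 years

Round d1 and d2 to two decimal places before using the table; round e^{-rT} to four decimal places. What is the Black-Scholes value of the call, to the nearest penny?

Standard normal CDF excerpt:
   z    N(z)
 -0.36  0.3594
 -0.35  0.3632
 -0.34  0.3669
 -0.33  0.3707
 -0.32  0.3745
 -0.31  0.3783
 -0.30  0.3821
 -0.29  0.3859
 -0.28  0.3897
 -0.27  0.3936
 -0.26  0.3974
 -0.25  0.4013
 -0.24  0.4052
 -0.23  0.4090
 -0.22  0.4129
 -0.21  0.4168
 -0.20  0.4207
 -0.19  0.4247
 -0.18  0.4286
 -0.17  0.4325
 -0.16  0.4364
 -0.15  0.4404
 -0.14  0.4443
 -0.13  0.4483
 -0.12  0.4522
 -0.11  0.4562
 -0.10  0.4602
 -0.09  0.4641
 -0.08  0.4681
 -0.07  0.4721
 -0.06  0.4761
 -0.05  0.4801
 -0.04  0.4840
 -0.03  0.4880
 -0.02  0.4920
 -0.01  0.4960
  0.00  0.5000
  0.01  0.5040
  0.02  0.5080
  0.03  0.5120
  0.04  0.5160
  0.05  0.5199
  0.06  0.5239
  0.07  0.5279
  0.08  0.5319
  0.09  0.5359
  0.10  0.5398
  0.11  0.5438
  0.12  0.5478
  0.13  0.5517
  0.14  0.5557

£10.25

T = 1.5;  σ√T = 0.4164
d₁ = [ln(70/80) + (0.056 + ½·0.34²)·1.5] / (σ√T) = (-0.1335 + 0.1707) / 0.4164 = 0.0893 → 0.09
d₂ = 0.0893 − 0.4164 = -0.3272 → -0.33
e^(−rT) = e^(−0.056·1.5) = 0.9194
N(d₁) = N(0.09) = 0.5359;  N(d₂) = N(-0.33) = 0.3707
C = 70·0.5359 − 80·0.9194·0.3707 = 37.5130 − 27.2657 = 10.2473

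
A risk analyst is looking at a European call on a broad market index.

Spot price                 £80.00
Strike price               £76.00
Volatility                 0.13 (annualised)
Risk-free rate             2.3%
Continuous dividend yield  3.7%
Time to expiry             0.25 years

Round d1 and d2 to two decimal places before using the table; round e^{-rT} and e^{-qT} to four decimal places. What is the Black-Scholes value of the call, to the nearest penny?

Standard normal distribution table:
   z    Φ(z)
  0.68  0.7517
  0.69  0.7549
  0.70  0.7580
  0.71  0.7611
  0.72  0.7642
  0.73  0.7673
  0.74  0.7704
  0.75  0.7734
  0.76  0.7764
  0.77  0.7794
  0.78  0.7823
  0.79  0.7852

σ√T = 0.13 × 0.5000 = 0.0650
d₁ = [ln(80/76) + (0.023 − 0.037 + 0.13²/2)·0.25] / 0.0650 = [0.0513 − 0.0014] / 0.0650 = 0.7678 → 0.77
d₂ = d₁ − σ√T = 0.7678 − 0.0650 = 0.7028 → 0.70
exp(−qT) = exp(−0.037·0.25) = 0.9908;  exp(−rT) = exp(−0.023·0.25) = 0.9943
N(d₁) = N(0.77) = 0.7794;  N(d₂) = N(0.70) = 0.7580
C = 80·0.9908·0.7794 − 76·0.9943·0.7580 = 61.7784 − 57.2796 = 4.4987

£4.50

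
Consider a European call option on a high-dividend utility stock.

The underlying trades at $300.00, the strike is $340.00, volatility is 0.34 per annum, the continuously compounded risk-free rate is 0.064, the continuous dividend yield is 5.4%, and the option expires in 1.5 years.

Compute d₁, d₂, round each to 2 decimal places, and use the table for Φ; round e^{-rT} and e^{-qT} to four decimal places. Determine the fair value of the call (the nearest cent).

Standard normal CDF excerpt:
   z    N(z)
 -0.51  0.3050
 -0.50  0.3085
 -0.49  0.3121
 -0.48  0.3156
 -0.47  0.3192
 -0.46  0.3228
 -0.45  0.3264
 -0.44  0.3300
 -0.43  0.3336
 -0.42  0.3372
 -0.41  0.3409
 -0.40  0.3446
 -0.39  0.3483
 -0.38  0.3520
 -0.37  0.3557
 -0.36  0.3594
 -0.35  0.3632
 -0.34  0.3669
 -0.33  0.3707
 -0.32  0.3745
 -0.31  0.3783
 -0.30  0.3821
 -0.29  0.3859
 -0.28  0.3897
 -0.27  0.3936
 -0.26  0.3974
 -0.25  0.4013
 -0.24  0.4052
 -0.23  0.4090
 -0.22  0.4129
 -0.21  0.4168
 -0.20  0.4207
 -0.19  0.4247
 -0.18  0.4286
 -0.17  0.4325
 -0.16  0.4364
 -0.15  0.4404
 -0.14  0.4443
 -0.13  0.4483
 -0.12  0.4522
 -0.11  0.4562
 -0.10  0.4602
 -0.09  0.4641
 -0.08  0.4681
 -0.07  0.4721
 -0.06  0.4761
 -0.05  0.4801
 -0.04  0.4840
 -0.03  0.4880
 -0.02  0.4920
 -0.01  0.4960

σ√T = 0.34 × 1.2247 = 0.4164
d₁ = [ln(300/340) + (0.064 − 0.054 + 0.34²/2)·1.5] / 0.4164 = [-0.1252 + 0.1017] / 0.4164 = -0.0563 ≈ -0.06
d₂ = d₁ − σ√T = -0.0563 − 0.4164 = -0.4728 ≈ -0.47
exp(−qT) = exp(−0.054·1.5) = 0.9222;  exp(−rT) = exp(−0.064·1.5) = 0.9085
N(d₁) = N(-0.06) = 0.4761;  N(d₂) = N(-0.47) = 0.3192
C = 300·0.9222·0.4761 − 340·0.9085·0.3192 = 131.7178 − 98.5977 = 33.1201

$33.12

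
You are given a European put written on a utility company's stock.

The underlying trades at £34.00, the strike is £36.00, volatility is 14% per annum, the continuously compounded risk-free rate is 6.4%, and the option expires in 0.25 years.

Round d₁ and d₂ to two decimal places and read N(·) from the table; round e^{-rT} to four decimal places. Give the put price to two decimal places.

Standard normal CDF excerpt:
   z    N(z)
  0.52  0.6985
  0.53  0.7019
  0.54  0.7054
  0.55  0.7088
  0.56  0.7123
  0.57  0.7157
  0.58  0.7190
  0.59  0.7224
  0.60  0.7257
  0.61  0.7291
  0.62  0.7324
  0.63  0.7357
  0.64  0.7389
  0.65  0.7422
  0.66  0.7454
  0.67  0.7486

σ√T = 0.14 × 0.5000 = 0.0700
ln(S/K) + (r + σ²/2)T = ln(34/36) + (0.064 + 0.14²/2)·0.25 = -0.0572 + 0.0185 = -0.0387
d₁ = -0.0387 / 0.0700 = -0.5530 → -0.55
d₂ = d₁ − σ√T = -0.5530 − 0.0700 = -0.6230 → -0.62
e^(−rT) = e^(−0.064·0.25) = 0.9841
N(−d₂) = N(0.62) = 0.7324;  N(−d₁) = N(0.55) = 0.7088
P = 36·0.9841·0.7324 − 34·0.7088 = 25.9472 − 24.0992 = 1.8480

£1.85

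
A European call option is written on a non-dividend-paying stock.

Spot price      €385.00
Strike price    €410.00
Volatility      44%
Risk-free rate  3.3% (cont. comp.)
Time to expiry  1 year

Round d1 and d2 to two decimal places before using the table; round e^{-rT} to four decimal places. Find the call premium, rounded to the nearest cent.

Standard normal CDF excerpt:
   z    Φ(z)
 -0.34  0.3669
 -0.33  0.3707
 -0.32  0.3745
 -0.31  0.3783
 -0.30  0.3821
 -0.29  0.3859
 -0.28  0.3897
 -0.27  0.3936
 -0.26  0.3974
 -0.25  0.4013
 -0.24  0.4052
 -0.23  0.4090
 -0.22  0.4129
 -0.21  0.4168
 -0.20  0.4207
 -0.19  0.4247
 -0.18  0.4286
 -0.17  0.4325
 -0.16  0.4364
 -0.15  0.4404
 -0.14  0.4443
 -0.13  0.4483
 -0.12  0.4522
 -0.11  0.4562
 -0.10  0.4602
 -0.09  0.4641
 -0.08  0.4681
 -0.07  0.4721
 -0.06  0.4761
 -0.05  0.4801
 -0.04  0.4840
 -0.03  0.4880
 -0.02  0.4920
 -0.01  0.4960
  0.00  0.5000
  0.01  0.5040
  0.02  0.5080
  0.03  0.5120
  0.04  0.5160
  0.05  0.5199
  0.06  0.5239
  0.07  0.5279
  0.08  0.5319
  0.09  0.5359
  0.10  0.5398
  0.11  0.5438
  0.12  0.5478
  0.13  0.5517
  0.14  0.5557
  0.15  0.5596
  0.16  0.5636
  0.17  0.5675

€62.37

T = 1;  σ√T = 0.4400
d₁ = [ln(385/410) + (0.033 + 0.44²/2)·1] / 0.4400 = [-0.0629 + 0.1298] / 0.4400 = 0.1520 ≈ 0.15
d₂ = d₁ − σ√T = 0.1520 − 0.4400 = -0.2880 ≈ -0.29
e^(−rT) = e^(−0.033·1) = 0.9675
C = 385·N(0.15) − 410·0.9675·N(-0.29) = 385·0.5596 − 410·0.9675·0.3859 = 215.4460 − 153.0769 = 62.3691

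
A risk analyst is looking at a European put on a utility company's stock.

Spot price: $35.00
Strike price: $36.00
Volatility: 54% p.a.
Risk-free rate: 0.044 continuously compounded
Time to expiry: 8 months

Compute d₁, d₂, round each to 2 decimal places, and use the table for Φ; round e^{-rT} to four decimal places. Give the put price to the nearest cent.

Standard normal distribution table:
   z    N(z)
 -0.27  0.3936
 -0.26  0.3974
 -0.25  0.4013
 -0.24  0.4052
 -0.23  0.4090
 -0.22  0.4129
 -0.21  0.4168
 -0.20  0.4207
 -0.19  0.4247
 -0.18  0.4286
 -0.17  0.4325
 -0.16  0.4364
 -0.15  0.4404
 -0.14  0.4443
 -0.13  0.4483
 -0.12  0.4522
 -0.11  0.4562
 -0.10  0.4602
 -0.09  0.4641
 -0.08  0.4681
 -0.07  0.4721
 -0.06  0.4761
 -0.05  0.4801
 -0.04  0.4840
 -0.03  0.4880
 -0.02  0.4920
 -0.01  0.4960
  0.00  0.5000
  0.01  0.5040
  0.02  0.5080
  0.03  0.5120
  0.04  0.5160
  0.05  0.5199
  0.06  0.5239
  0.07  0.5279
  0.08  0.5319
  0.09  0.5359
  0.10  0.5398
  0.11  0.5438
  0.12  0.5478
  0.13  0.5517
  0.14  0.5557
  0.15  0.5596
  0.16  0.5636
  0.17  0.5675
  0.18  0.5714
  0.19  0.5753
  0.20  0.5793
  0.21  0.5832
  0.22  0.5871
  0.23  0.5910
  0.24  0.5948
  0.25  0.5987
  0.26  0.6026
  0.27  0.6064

$6.07

σ√T = 0.54 × 0.8165 = 0.4409
ln(S/K) + (r + σ²/2)T = ln(35/36) + (0.044 + 0.54²/2)·0.6667 = -0.0282 + 0.1265 = 0.0984
d₁ = 0.0984 / 0.4409 = 0.2231 ≈ 0.22
d₂ = d₁ − σ√T = 0.2231 − 0.4409 = -0.2178 ≈ -0.22
exp(−rT) = exp(−0.044·0.6667) = 0.9711
P = 36·0.9711·N(0.22) − 35·N(-0.22) = 36·0.9711·0.5871 − 35·0.4129 = 20.5248 − 14.4515 = 6.0733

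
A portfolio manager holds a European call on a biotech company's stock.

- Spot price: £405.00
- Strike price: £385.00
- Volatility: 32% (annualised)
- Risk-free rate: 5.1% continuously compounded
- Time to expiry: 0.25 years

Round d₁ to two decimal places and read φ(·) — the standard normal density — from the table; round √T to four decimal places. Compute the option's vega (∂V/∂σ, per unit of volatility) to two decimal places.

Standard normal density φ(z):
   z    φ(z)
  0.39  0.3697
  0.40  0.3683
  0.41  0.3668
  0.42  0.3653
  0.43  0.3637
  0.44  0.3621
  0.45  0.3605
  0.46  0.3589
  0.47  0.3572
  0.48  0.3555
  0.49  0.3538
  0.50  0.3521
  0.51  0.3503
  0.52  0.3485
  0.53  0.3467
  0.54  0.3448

T = 0.25;  σ√T = 0.1600
d₁ = [ln(405/385) + (0.051 + 0.32²/2)·0.25] / 0.1600 = [0.0506 + 0.0255] / 0.1600 = 0.4762 ≈ 0.48
√T = √0.25 = 0.5000
φ(d₁) = φ(0.48) = 0.3555
vega = S·φ(d₁)·√T = 405·0.3555·0.5000 = 71.9887

71.99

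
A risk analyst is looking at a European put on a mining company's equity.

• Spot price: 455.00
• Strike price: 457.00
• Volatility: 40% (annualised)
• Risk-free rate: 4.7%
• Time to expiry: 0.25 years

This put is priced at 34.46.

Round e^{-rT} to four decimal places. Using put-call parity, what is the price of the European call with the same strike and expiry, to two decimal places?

37.81

exp(−rT) = exp(−0.047·0.25) = 0.9883
Put-call parity: C − P = S − K·e^(−rT) = 455 − 457·0.9883 = 455 − 451.6531 = 3.3469
C = P + (C − P) = 34.46 + (3.3469) = 37.8069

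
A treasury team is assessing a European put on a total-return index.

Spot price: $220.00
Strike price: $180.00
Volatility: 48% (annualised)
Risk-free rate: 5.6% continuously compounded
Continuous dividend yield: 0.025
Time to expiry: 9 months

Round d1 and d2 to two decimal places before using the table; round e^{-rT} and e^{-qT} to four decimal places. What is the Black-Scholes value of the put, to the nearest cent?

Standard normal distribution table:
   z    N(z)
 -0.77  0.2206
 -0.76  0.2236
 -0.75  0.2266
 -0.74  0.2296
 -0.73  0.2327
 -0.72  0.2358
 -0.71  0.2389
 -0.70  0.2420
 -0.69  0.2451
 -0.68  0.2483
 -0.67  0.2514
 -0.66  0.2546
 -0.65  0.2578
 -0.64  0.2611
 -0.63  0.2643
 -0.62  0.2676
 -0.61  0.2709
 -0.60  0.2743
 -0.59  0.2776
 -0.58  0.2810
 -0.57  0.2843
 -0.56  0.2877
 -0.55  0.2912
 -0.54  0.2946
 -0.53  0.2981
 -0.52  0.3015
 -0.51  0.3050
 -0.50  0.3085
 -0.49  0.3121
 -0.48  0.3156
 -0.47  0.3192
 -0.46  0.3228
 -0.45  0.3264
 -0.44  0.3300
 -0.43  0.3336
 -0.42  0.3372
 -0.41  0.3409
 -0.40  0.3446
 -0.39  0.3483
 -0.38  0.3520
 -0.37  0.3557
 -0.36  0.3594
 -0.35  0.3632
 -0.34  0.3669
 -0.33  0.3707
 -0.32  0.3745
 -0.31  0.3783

T = 0.75;  σ√T = 0.4157
d₁ = [ln(220/180) + (0.056 − 0.025 + 0.48²/2)·0.75] / 0.4157 = [0.2007 + 0.1096] / 0.4157 = 0.7465 which rounds to 0.75
d₂ = d₁ − σ√T = 0.7465 − 0.4157 = 0.3308 which rounds to 0.33
exp(−qT) = exp(−0.025·0.75) = 0.9814;  exp(−rT) = exp(−0.056·0.75) = 0.9589
N(−d₂) = N(-0.33) = 0.3707;  N(−d₁) = N(-0.75) = 0.2266
P = 180·0.9589·0.3707 − 220·0.9814·0.2266 = 63.9836 − 48.9248 = 15.0588

$15.06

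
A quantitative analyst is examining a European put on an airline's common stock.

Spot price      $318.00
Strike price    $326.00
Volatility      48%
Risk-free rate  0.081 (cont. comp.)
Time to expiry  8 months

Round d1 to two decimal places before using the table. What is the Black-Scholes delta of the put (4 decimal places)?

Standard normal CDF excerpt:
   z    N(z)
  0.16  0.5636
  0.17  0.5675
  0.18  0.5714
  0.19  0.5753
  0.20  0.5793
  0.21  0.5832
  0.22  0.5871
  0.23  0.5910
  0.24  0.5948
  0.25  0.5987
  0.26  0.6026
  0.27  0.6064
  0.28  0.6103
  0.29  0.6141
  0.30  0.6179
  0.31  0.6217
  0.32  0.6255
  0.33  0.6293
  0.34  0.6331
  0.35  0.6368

σ√T = 0.48 × 0.8165 = 0.3919
ln(S/K) + (r + σ²/2)T = ln(318/326) + (0.081 + 0.48²/2)·0.6667 = -0.0248 + 0.1308 = 0.1060
d₁ = 0.1060 / 0.3919 = 0.2703 ≈ 0.27
N(d₁) = N(0.27) = 0.6064
Δ_put = N(d₁) − 1 = 0.6064 − 1 = -0.3936

-0.3936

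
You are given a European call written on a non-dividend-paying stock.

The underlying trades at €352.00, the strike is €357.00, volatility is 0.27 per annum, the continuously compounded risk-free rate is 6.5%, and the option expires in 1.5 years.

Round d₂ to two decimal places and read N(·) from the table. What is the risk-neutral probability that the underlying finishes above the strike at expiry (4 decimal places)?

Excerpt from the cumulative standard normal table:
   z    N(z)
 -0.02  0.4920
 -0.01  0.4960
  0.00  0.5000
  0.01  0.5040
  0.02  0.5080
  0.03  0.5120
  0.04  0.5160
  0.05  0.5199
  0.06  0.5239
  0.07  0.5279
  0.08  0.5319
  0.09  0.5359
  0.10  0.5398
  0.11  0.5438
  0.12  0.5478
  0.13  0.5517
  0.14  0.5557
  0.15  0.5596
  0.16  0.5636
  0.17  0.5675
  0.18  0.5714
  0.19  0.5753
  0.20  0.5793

0.5359

σ√T = 0.27·√1.5 = 0.3307
d₁ = [ln(352/357) + (0.065 + 0.27²/2)·1.5] / 0.3307 = [-0.0141 + 0.1522] / 0.3307 = 0.4175 ≈ 0.42
d₂ = d₁ − σ√T = 0.4175 − 0.3307 = 0.0869 ≈ 0.09
Risk-neutral Pr[S_T > K] = N(d₂) = N(0.09) = 0.5359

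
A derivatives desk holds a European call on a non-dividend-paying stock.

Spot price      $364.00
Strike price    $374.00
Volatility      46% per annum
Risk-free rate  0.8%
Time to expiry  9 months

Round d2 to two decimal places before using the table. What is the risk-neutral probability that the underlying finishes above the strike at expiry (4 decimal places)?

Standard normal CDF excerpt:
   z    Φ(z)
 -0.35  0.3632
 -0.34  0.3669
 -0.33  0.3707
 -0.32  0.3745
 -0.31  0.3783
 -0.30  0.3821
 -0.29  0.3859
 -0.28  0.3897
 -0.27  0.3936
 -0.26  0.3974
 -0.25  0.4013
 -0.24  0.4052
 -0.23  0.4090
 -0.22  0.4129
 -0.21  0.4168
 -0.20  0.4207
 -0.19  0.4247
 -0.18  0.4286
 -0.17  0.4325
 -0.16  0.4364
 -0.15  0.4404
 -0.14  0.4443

σ√T = 0.46·√0.75 = 0.3984
d₁ = [ln(364/374) + (0.008 + ½·0.46²)·0.75] / (σ√T) = (-0.0271 + 0.0854) / 0.3984 = 0.1462 ≈ 0.15
d₂ = 0.1462 − 0.3984 = -0.2522 ≈ -0.25
Pr(exercise) under Q = N(d₂) = 0.4013

0.4013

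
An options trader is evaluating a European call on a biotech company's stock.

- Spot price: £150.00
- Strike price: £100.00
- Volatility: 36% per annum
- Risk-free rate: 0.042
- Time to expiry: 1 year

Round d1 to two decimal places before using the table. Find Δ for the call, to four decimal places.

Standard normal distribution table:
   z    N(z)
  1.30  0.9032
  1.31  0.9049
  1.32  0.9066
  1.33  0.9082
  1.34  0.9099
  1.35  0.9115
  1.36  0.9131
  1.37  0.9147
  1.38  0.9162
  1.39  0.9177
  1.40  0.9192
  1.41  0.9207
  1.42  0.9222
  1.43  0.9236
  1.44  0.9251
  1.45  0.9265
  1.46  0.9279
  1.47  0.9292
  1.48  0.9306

0.9222

T = 1;  σ√T = 0.3600
ln(S/K) + (r + σ²/2)T = ln(150/100) + (0.042 + 0.36²/2)·1 = 0.4055 + 0.1068 = 0.5123
d₁ = 0.5123 / 0.3600 = 1.4230 ≈ 1.42
N(d₁) = N(1.42) = 0.9222
Δ_call = N(d₁) = 0.9222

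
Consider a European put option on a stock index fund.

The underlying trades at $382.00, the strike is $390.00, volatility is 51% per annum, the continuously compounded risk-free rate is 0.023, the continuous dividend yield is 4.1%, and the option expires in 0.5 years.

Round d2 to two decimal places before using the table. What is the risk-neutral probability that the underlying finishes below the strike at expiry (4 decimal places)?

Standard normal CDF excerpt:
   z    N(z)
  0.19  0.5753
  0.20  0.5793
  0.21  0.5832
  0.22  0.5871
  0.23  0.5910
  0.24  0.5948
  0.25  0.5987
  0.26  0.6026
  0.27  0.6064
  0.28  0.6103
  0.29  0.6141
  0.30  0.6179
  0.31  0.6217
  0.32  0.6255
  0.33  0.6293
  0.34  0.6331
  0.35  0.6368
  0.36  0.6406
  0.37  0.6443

σ√T = 0.51 × 0.7071 = 0.3606
d₁ = [ln(382/390) + (0.023 − 0.041 + 0.51²/2)·0.5] / 0.3606 = [-0.0207 + 0.0560] / 0.3606 = 0.0979 → 0.10
d₂ = d₁ − σ√T = 0.0979 − 0.3606 = -0.2627 → -0.26
Pr(exercise) under Q = N(−d₂) = N(0.26) = 0.6026

0.6026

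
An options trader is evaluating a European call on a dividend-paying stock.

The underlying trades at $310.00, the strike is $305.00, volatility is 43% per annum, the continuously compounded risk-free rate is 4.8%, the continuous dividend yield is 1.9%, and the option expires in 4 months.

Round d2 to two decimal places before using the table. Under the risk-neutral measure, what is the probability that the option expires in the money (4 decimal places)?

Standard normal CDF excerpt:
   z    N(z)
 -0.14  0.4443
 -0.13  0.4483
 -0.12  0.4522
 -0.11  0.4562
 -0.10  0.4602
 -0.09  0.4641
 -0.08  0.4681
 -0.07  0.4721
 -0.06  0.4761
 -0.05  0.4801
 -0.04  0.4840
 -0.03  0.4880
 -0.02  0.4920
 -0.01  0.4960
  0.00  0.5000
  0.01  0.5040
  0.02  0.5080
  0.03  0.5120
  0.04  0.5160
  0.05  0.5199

σ√T = 0.43 × 0.5774 = 0.2483
d₁ = [ln(310/305) + (0.048 − 0.019 + ½·0.43²)·0.3333] / (σ√T) = (0.0163 + 0.0405) / 0.2483 = 0.2286 ⇒ 0.23
d₂ = 0.2286 − 0.2483 = -0.0197 ⇒ -0.02
Risk-neutral Pr[S_T > K] = N(d₂) = N(-0.02) = 0.4920

0.4920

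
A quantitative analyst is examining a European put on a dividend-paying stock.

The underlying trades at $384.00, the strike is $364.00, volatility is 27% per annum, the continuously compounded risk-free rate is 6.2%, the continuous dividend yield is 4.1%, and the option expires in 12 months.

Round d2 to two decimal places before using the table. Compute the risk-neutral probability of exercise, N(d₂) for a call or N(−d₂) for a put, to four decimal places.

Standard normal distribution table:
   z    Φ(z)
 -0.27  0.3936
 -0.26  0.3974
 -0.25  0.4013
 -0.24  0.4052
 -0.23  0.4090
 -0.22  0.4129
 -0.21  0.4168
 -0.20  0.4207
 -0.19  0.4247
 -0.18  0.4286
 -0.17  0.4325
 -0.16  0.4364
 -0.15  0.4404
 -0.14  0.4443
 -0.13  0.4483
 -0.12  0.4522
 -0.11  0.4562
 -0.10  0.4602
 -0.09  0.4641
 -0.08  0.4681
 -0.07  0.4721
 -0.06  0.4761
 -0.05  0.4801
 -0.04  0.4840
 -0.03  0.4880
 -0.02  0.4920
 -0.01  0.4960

σ√T = 0.27 × 1.0000 = 0.2700
ln(S/K) + (r − q + σ²/2)T = ln(384/364) + (0.062 − 0.041 + 0.27²/2)·1 = 0.0535 + 0.0575 = 0.1109
d₁ = 0.1109 / 0.2700 = 0.4109 ≈ 0.41
d₂ = d₁ − σ√T = 0.4109 − 0.2700 = 0.1409 ≈ 0.14
Pr(exercise) under Q = N(−d₂) = N(-0.14) = 0.4443

0.4443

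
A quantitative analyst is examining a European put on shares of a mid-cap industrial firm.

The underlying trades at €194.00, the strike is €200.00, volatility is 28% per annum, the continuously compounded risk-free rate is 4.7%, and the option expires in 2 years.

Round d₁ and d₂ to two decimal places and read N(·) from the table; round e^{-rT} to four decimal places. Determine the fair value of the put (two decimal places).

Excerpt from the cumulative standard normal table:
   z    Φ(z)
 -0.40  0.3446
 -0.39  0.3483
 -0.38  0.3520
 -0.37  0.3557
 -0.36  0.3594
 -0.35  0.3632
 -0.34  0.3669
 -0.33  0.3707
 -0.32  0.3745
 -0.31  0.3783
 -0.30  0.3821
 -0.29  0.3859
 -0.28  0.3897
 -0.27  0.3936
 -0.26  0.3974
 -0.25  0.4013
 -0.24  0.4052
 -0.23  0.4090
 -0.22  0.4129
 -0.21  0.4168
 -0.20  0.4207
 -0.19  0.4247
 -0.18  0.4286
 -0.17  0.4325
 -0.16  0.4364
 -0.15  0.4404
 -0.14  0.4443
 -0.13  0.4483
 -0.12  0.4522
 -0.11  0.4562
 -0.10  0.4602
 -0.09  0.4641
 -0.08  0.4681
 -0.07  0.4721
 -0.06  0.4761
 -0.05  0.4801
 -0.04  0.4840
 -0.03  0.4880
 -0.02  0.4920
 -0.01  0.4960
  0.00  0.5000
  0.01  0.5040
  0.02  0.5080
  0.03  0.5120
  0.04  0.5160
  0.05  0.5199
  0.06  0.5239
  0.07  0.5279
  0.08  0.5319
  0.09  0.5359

σ√T = 0.28 × 1.4142 = 0.3960
d₁ = [ln(194/200) + (0.047 + 0.28²/2)·2] / 0.3960 = [-0.0305 + 0.1724] / 0.3960 = 0.3585 → 0.36
d₂ = d₁ − σ√T = 0.3585 − 0.3960 = -0.0375 → -0.04
exp(−rT) = exp(−0.047·2) = 0.9103
N(−d₂) = N(0.04) = 0.5160;  N(−d₁) = N(-0.36) = 0.3594
P = 200·0.9103·0.5160 − 194·0.3594 = 93.9430 − 69.7236 = 24.2194

€24.22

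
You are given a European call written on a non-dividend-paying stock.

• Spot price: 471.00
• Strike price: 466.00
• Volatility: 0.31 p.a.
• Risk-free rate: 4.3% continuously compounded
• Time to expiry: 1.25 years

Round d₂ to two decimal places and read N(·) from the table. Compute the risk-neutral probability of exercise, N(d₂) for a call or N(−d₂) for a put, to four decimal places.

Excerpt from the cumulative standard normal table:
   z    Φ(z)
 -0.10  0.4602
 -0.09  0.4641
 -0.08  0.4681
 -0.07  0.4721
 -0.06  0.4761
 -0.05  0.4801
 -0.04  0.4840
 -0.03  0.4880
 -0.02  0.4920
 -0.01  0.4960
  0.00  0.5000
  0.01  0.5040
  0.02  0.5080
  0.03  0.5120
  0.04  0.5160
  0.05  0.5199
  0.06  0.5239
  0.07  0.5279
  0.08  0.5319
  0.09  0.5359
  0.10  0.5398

0.5040

T = 1.25;  σ√T = 0.3466
d₁ = [ln(471/466) + (0.043 + ½·0.31²)·1.25] / (σ√T) = (0.0107 + 0.1138) / 0.3466 = 0.3592 which rounds to 0.36
d₂ = 0.3592 − 0.3466 = 0.0126 which rounds to 0.01
Risk-neutral Pr[S_T > K] = N(d₂) = N(0.01) = 0.5040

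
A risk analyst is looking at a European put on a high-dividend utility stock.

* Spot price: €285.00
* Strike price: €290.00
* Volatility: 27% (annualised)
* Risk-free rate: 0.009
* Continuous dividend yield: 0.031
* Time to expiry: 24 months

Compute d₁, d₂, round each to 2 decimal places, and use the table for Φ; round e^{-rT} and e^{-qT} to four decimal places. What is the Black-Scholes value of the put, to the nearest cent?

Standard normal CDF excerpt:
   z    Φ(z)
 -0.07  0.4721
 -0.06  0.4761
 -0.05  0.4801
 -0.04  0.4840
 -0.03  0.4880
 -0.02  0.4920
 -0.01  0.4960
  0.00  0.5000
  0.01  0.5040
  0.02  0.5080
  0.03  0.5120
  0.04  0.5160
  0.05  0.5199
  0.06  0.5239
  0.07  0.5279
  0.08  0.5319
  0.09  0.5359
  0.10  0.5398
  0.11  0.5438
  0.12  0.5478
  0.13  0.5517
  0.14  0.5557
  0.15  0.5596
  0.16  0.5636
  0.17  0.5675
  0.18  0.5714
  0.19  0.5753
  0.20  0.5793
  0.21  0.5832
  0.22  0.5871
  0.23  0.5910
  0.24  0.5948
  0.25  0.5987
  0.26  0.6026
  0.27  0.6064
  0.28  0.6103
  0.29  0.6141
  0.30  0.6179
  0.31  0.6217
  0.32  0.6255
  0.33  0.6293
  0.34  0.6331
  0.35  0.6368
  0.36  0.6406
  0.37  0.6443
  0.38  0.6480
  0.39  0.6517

T = 2;  σ√T = 0.3818
ln(S/K) + (r − q + σ²/2)T = ln(285/290) + (0.009 − 0.031 + 0.27²/2)·2 = -0.0174 + 0.0289 = 0.0115
d₁ = 0.0115 / 0.3818 = 0.0301 which rounds to 0.03
d₂ = d₁ − σ√T = 0.0301 − 0.3818 = -0.3517 which rounds to -0.35
e^(−qT) = e^(−0.031·2) = 0.9399;  e^(−rT) = e^(−0.009·2) = 0.9822
N(−d₂) = N(0.35) = 0.6368;  N(−d₁) = N(-0.03) = 0.4880
P = 290·0.9822·0.6368 − 285·0.9399·0.4880 = 181.3848 − 130.7213 = 50.6635

€50.66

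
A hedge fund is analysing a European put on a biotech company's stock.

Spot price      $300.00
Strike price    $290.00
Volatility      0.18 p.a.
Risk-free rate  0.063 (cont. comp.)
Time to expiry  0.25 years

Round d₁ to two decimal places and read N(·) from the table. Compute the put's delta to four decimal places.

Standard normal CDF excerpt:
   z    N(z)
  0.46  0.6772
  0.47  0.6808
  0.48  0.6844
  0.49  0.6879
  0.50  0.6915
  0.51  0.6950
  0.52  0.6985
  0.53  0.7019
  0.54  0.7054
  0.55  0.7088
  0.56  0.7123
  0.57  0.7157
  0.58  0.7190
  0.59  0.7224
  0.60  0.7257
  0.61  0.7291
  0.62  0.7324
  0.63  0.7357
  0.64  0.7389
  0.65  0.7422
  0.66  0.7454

-0.2743

T = 0.25;  σ√T = 0.0900
d₁ = [ln(300/290) + (0.063 + 0.18²/2)·0.25] / 0.0900 = [0.0339 + 0.0198] / 0.0900 = 0.5967 ⇒ 0.60
N(d₁) = N(0.60) = 0.7257
Δ_put = N(d₁) − 1 = 0.7257 − 1 = -0.2743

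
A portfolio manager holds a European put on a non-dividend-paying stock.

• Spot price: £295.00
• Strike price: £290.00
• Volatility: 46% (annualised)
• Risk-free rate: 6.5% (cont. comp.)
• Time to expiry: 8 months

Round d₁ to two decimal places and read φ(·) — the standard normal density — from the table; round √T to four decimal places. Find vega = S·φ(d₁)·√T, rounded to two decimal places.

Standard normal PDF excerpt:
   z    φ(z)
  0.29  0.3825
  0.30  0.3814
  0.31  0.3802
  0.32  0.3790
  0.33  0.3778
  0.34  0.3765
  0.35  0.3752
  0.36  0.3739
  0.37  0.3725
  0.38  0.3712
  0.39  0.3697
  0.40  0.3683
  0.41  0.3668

T = 0.6667;  σ√T = 0.3756
d₁ = [ln(295/290) + (0.065 + 0.46²/2)·0.6667] / 0.3756 = [0.0171 + 0.1139] / 0.3756 = 0.3487 ≈ 0.35
√T = √0.6667 = 0.8165
φ(d₁) = φ(0.35) = 0.3752
vega = S·φ(d₁)·√T = 295·0.3752·0.8165 = 90.3735

90.37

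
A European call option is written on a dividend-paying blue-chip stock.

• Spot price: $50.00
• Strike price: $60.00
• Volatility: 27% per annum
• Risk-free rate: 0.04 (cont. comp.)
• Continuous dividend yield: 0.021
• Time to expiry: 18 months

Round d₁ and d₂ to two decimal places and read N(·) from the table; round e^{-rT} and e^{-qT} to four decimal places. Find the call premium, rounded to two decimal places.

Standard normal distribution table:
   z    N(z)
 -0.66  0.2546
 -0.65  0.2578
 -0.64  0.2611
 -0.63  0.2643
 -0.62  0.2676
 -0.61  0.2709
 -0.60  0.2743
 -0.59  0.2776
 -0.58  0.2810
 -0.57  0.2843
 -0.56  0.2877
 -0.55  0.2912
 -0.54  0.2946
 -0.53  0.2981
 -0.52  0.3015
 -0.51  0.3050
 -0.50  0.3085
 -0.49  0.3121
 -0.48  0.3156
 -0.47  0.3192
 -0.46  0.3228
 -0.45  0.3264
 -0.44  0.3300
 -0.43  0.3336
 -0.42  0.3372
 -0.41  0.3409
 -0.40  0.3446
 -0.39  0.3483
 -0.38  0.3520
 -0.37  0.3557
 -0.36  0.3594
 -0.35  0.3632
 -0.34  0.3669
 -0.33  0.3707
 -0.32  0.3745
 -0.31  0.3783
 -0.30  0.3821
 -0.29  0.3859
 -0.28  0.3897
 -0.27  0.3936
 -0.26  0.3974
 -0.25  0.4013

$3.58

σ√T = 0.27 × 1.2247 = 0.3307
d₁ = [ln(50/60) + (0.04 − 0.021 + 0.27²/2)·1.5] / 0.3307 = [-0.1823 + 0.0832] / 0.3307 = -0.2998 ⇒ -0.30
d₂ = d₁ − σ√T = -0.2998 − 0.3307 = -0.6305 ⇒ -0.63
exp(−qT) = exp(−0.021·1.5) = 0.9690;  exp(−rT) = exp(−0.04·1.5) = 0.9418
N(d₁) = N(-0.30) = 0.3821;  N(d₂) = N(-0.63) = 0.2643
C = 50·0.9690·0.3821 − 60·0.9418·0.2643 = 18.5127 − 14.9351 = 3.5777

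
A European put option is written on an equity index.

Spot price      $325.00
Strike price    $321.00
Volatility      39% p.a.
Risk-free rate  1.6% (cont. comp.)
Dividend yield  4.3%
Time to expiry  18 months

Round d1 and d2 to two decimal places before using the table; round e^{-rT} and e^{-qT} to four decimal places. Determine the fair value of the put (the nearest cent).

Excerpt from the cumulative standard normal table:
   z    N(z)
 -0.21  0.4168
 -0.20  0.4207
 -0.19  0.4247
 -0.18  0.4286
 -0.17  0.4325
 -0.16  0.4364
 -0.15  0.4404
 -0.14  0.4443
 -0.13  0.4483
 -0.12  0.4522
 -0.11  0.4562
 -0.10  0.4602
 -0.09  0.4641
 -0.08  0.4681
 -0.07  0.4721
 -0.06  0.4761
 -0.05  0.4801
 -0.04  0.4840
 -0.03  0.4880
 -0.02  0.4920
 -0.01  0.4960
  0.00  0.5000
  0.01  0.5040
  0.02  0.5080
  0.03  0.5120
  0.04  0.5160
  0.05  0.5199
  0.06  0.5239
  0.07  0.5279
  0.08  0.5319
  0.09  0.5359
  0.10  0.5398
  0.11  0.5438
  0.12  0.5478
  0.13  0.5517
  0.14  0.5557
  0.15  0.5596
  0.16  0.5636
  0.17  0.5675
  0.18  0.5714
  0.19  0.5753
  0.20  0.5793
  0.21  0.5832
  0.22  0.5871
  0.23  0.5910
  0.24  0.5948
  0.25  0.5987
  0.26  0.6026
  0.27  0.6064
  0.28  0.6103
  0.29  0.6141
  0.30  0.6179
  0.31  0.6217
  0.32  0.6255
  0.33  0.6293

T = 1.5;  σ√T = 0.4777
d₁ = [ln(325/321) + (0.016 − 0.043 + 0.39²/2)·1.5] / 0.4777 = [0.0124 + 0.0736] / 0.4777 = 0.1800 ⇒ 0.18
d₂ = d₁ − σ√T = 0.1800 − 0.4777 = -0.2977 ⇒ -0.30
exp(−qT) = exp(−0.043·1.5) = 0.9375;  exp(−rT) = exp(−0.016·1.5) = 0.9763
N(−d₂) = N(0.30) = 0.6179;  N(−d₁) = N(-0.18) = 0.4286
P = 321·0.9763·0.6179 − 325·0.9375·0.4286 = 193.6451 − 130.5891 = 63.0560

$63.06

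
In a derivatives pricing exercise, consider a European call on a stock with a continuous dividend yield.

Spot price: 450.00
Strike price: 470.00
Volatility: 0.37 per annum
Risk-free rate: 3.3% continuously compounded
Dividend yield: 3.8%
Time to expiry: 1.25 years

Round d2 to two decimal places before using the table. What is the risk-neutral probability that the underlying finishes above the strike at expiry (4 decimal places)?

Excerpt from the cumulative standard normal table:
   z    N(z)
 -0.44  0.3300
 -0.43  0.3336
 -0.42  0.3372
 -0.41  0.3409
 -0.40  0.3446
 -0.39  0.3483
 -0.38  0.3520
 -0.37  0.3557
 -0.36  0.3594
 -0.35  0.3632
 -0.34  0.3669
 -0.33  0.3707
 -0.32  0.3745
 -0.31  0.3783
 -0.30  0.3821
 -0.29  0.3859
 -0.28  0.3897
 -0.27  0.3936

0.3707

σ√T = 0.37·√1.25 = 0.4137
d₁ = [ln(450/470) + (0.033 − 0.038 + 0.37²/2)·1.25] / 0.4137 = [-0.0435 + 0.0793] / 0.4137 = 0.0866 → 0.09
d₂ = d₁ − σ√T = 0.0866 − 0.4137 = -0.3271 → -0.33
Risk-neutral Pr[S_T > K] = N(d₂) = N(-0.33) = 0.3707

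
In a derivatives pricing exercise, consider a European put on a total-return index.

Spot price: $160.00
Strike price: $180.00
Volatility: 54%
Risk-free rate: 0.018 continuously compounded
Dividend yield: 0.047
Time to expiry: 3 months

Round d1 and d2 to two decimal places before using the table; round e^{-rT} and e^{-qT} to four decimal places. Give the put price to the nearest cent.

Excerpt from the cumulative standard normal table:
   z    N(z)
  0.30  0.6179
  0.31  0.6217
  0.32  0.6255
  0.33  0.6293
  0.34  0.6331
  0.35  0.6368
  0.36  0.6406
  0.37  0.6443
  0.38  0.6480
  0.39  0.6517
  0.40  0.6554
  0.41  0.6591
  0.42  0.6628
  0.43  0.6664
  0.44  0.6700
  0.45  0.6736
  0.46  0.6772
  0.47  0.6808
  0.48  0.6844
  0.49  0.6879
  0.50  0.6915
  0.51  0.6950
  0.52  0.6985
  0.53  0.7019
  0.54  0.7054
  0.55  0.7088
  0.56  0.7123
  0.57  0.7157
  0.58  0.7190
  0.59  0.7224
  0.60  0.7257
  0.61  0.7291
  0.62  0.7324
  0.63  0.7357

σ√T = 0.54 × 0.5000 = 0.2700
ln(S/K) + (r − q + σ²/2)T = ln(160/180) + (0.018 − 0.047 + 0.54²/2)·0.25 = -0.1178 + 0.0292 = -0.0886
d₁ = -0.0886 / 0.2700 = -0.3281 → -0.33
d₂ = d₁ − σ√T = -0.3281 − 0.2700 = -0.5981 → -0.60
e^(−qT) = e^(−0.047·0.25) = 0.9883;  e^(−rT) = e^(−0.018·0.25) = 0.9955
N(−d₂) = N(0.60) = 0.7257;  N(−d₁) = N(0.33) = 0.6293
P = 180·0.9955·0.7257 − 160·0.9883·0.6293 = 130.0382 − 99.5100 = 30.5282

$30.53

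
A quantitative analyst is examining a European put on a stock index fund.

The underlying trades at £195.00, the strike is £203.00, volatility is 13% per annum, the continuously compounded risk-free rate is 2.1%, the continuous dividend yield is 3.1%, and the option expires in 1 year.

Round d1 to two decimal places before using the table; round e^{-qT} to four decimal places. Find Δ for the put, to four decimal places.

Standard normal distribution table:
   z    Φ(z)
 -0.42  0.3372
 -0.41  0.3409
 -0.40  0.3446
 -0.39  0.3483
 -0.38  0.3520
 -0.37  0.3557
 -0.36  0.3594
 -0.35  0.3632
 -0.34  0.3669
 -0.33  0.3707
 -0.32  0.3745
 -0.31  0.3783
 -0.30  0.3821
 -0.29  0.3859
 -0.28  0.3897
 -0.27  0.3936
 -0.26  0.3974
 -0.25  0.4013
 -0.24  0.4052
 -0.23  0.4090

σ√T = 0.13 × 1.0000 = 0.1300
d₁ = [ln(195/203) + (0.021 − 0.031 + ½·0.13²)·1] / (σ√T) = (-0.0402 − 0.0015) / 0.1300 = -0.3212 which rounds to -0.32
N(d₁) = N(-0.32) = 0.3745
Δ_put = e^(−qT)·(N(d₁) − 1) = 0.9695·(0.3745 − 1) = -0.6064

-0.6064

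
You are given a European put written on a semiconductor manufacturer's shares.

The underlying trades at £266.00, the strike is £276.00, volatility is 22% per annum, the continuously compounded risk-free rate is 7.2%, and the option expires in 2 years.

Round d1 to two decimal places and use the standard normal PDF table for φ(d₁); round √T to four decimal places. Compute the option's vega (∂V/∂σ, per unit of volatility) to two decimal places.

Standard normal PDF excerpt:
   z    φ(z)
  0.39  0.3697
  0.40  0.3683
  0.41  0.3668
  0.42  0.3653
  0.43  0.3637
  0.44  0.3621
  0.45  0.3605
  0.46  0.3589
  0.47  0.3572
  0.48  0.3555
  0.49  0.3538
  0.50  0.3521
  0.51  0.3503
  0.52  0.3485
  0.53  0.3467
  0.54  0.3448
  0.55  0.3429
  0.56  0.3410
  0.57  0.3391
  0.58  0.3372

T = 2;  σ√T = 0.3111
ln(S/K) + (r + σ²/2)T = ln(266/276) + (0.072 + 0.22²/2)·2 = -0.0369 + 0.1924 = 0.1555
d₁ = 0.1555 / 0.3111 = 0.4998 which rounds to 0.50
√T = √2 = 1.4142
φ(d₁) = φ(0.50) = 0.3521
vega = S·φ(d₁)·√T = 266·0.3521·1.4142 = 132.4520
(Call and put vega coincide under Black-Scholes.)

132.45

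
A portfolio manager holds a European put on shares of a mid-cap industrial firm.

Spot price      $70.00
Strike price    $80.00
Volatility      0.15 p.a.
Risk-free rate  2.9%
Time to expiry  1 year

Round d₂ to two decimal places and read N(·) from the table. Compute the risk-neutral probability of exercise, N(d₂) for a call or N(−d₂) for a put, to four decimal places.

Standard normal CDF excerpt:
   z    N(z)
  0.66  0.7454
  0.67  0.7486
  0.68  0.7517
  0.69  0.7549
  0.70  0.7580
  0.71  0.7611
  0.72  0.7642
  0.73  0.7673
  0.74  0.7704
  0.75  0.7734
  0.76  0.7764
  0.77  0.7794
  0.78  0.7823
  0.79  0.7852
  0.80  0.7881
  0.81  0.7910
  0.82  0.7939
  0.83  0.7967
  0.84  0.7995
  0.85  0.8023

T = 1;  σ√T = 0.1500
d₁ = [ln(70/80) + (0.029 + 0.15²/2)·1] / 0.1500 = [-0.1335 + 0.0403] / 0.1500 = -0.6219 → -0.62
d₂ = d₁ − σ√T = -0.6219 − 0.1500 = -0.7719 → -0.77
Risk-neutral Pr[S_T < K] = N(−d₂) = N(0.77) = 0.7794

0.7794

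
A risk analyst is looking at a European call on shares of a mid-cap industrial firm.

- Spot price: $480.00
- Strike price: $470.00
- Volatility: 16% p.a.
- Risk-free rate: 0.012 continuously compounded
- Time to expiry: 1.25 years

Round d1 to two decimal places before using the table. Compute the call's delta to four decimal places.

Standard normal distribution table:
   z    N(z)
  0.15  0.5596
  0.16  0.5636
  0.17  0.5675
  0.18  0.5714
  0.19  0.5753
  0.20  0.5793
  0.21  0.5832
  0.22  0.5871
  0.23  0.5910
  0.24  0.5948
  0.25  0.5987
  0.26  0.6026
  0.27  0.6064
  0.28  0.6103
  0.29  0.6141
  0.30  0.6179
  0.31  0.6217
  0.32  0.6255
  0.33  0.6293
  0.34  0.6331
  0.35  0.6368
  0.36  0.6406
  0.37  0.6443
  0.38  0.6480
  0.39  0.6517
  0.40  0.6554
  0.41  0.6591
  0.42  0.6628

σ√T = 0.16 × 1.1180 = 0.1789
d₁ = [ln(480/470) + (0.012 + ½·0.16²)·1.25] / (σ√T) = (0.0211 + 0.0310) / 0.1789 = 0.2910 which rounds to 0.29
N(d₁) = N(0.29) = 0.6141
Δ_call = N(d₁) = 0.6141

0.6141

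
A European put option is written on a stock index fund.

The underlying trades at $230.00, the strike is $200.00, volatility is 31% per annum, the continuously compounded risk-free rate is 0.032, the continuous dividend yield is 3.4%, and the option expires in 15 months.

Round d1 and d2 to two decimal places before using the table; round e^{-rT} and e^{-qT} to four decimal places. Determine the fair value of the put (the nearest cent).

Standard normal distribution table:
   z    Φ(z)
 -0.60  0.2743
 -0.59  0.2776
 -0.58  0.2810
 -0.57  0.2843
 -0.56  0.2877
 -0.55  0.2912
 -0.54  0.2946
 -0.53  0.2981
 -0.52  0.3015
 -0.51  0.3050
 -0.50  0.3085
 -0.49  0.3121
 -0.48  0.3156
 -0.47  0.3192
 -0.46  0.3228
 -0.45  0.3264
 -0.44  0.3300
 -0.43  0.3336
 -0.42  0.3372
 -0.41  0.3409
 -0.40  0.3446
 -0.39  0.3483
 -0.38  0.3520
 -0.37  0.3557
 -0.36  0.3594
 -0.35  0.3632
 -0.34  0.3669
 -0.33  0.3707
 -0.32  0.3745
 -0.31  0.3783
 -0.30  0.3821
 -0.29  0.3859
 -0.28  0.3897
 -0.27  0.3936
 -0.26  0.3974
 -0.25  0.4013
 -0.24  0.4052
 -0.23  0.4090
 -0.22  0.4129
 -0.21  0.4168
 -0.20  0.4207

$16.67

σ√T = 0.31 × 1.1180 = 0.3466
d₁ = [ln(230/200) + (0.032 − 0.034 + 0.31²/2)·1.25] / 0.3466 = [0.1398 + 0.0576] / 0.3466 = 0.5693 ⇒ 0.57
d₂ = d₁ − σ√T = 0.5693 − 0.3466 = 0.2227 ⇒ 0.22
e^(−qT) = e^(−0.034·1.25) = 0.9584;  e^(−rT) = e^(−0.032·1.25) = 0.9608
N(−d₂) = N(-0.22) = 0.4129;  N(−d₁) = N(-0.57) = 0.2843
P = 200·0.9608·0.4129 − 230·0.9584·0.2843 = 79.3429 − 62.6688 = 16.6740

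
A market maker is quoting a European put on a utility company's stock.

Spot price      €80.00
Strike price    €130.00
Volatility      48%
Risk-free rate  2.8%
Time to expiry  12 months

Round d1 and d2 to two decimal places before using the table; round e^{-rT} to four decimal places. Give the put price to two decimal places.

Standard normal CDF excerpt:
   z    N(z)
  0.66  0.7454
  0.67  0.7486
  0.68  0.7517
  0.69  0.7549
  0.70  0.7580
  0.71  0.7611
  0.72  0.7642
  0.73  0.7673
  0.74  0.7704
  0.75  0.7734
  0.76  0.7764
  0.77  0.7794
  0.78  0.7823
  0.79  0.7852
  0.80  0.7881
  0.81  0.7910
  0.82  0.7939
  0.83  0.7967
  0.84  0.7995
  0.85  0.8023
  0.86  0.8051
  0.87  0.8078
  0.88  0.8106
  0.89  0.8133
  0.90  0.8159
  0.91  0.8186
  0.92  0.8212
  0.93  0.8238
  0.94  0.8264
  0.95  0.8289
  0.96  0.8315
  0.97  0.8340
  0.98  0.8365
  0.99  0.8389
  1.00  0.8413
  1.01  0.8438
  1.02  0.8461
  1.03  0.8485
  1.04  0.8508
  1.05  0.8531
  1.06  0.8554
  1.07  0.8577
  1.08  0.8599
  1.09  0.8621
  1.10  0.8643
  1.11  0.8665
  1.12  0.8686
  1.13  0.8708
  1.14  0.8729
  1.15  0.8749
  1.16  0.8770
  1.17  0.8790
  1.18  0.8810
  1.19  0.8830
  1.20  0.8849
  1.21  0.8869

€50.73

σ√T = 0.48·√1 = 0.4800
ln(S/K) + (r + σ²/2)T = ln(80/130) + (0.028 + 0.48²/2)·1 = -0.4855 + 0.1432 = -0.3423
d₁ = -0.3423 / 0.4800 = -0.7131 ⇒ -0.71
d₂ = d₁ − σ√T = -0.7131 − 0.4800 = -1.1931 ⇒ -1.19
e^(−rT) = e^(−0.028·1) = 0.9724
N(−d₂) = N(1.19) = 0.8830;  N(−d₁) = N(0.71) = 0.7611
P = 130·0.9724·0.8830 − 80·0.7611 = 111.6218 − 60.8880 = 50.7338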